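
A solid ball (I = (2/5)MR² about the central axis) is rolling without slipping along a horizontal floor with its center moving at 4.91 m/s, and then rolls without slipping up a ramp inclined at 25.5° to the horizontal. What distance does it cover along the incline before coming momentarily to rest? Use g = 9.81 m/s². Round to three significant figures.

d ≈ 4.00 m

The moment of inertia is (2/5)MR², giving k ≡ I/(MR²) = 0.4.
Pure rolling means v = ωR; then KE = ½Mv² + ½I(v/R)² = ½(1+k)Mv² = (7/10)Mv².
Setting this equal to Mgh gives the vertical rise h = (1+k)v₀²/(2g) = 1.4×4.91²/(2×9.81) = 1.72 m.
Along the incline, d = h/sinθ = 1.72/sin25.5° ≈ 4.00 m.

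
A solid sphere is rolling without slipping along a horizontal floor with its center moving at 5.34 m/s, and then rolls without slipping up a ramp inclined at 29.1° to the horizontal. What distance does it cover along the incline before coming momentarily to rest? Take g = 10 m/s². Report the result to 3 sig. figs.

d ≈ 4.10 m

For this body I = (2/5)MR², i.e. k = I/(MR²) = 0.4.
Rolling without slipping gives ω = v/R, so the total kinetic energy is ½Mv² + ½Iω² = ½(1+k)Mv² = (7/10)Mv².
Setting this equal to Mgh gives the vertical rise h = (1+k)v₀²/(2g) = 1.4×5.34²/(2×10) = 1.996 m.
The distance along the slope is d = h/sinθ = 1.996/sin29.1° ≈ 4.10 m.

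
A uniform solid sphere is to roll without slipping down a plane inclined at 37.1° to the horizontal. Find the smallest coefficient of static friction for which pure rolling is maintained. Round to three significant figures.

Here I = (2/5)MR², so the shape factor k = I/(MR²) = 0.4.
Newton's second law down the slope: Mg sinθ − f = Ma. The torque equation fR = Iα (with α = a/R) gives f = kMa.
These give a = g sinθ/(1+k) and the required friction f = kMg sinθ/(1+k).
With N = Mg cosθ, the no-slip condition f ≤ μN gives μ_min = f/N = k tanθ/(1+k).
μ_min = 0.4 × tan37.1° / 1.4 ≈ 0.216.

μ_min ≈ 0.216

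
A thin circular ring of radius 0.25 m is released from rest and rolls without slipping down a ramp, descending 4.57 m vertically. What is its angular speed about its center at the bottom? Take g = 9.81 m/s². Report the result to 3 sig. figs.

The moment of inertia is MR², giving k ≡ I/(MR²) = 1.
Rolling without slipping gives ω = v/R, so the total kinetic energy is ½Mv² + ½Iω² = ½(1+k)Mv² = Mv².
Energy conservation Mgh = ½(1+k)Mv² gives v = √(2gh/(1+k)) = √(2 × 9.81 × 4.57 / 2) = 6.696 m/s.
Then ω = v/R = 6.696 / 0.25 ≈ 26.8 rad/s.

ω ≈ 26.8 rad/s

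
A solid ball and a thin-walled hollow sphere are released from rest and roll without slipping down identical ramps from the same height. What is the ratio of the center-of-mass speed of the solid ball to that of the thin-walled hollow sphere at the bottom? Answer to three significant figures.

Each satisfies Mgh = ½(1+k)Mv² with k = I/(MR²), so v ∝ 1/√(1+k).
For the solid ball k = 0.4; for the thin-walled hollow sphere k = 2/3.
v₁/v₂ = √((1+k₂)/(1+k₁)) = √(1.667/1.4) ≈ 1.09.

v_ratio ≈ 1.09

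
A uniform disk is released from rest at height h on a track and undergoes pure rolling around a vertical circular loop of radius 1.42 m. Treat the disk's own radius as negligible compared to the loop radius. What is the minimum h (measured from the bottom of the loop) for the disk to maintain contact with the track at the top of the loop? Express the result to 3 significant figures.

h_min ≈ 3.91 m

Here I = (1/2)MR², so the shape factor k = I/(MR²) = 0.5.
At the top of the loop, the minimum-contact condition is Mg = Mv_top²/r, so v_top² = gr.
With ω = v/R, the kinetic energy at speed v is ½(1+k)Mv² = (3/4)Mv².
Energy conservation from release (height h) to the top (height 2r): Mgh = Mg(2r) + (3/4)M·gr.
Thus h_min = 2r + (1+k)r/2 = r(2 + 1.5/2) = 1.42 × 2.75 ≈ 3.91 m.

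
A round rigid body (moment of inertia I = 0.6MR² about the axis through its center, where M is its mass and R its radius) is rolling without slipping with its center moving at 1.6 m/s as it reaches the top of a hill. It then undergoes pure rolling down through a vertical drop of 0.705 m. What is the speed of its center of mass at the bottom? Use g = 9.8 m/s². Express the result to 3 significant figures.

For this body I = 0.6MR², i.e. k = I/(MR²) = 0.6.
Rolling without slipping gives ω = v/R, so the total kinetic energy is ½Mv² + ½Iω² = ½(1+k)Mv² = (4/5)Mv².
Conserving energy between top and bottom: (4/5)Mv² = (4/5)Mv₀² + Mgh, hence v² = v₀² + 2gh/(1+k).
v = √(1.6² + 2×9.8×0.705/1.6) = √11.2 ≈ 3.35 m/s.

v ≈ 3.35 m/s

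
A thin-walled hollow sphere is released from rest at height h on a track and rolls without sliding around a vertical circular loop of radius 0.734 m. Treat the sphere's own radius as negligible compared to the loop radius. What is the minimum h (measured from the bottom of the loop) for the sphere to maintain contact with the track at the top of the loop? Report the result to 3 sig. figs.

For this body I = (2/3)MR², i.e. k = I/(MR²) = 2/3.
At the top, contact is just lost when gravity alone supplies the centripetal force: Mg = Mv_top²/r, i.e. v_top² = gr.
With ω = v/R, the kinetic energy at speed v is ½(1+k)Mv² = (5/6)Mv².
Energy conservation from release (height h) to the top (height 2r): Mgh = Mg(2r) + (5/6)M·gr.
Thus h_min = 2r + (1+k)r/2 = r(2 + 1.667/2) = 0.734 × 2.833 ≈ 2.08 m.

h_min ≈ 2.08 m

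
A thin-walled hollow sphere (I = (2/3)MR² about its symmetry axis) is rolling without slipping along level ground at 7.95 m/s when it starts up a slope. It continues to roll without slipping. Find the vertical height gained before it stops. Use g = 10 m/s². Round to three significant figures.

h ≈ 5.27 m

The moment of inertia is (2/3)MR², giving k ≡ I/(MR²) = 2/3.
Since it rolls without slipping, ω = v/R and KE = ½Mv² + ½Iω² = ½(1+k)Mv² = (5/6)Mv².
All of this converts to potential energy at the highest point: (5/6)Mv₀² = Mgh.
Thus h = (1+k)v₀²/(2g) = 1.667 × 7.95² / (2 × 10) ≈ 5.27 m.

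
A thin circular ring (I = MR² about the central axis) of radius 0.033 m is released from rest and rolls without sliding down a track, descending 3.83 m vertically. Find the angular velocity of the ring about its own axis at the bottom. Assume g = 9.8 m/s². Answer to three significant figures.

ω ≈ 186 rad/s

For this body I = MR², i.e. k = I/(MR²) = 1.
The rolling condition ω = v/R makes the rotational term ½I(v/R)² = ½kMv², so KE_total = ½(1+k)Mv² = Mv².
Energy conservation Mgh = ½(1+k)Mv² gives v = √(2gh/(1+k)) = √(2 × 9.8 × 3.83 / 2) = 6.126 m/s.
The angular speed follows from ω = v/R = 6.126/0.033 ≈ 186 rad/s.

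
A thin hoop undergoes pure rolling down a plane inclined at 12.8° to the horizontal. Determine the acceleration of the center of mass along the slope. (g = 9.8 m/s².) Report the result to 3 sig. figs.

a ≈ 1.09 m/s²

For this body I = MR², i.e. k = I/(MR²) = 1.
Newton's second law down the slope: Mg sinθ − f = Ma. The torque equation fR = Iα (with α = a/R) gives f = kMa.
Eliminating f: Mg sinθ = (1+k)Ma, so a = g sinθ/(1+k) = 9.8 × sin12.8° / 2 ≈ 1.09 m/s².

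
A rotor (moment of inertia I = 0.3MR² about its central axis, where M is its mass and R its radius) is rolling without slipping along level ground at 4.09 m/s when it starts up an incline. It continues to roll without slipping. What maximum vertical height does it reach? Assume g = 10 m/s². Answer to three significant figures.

Here I = 0.3MR², so the shape factor k = I/(MR²) = 0.3.
Rolling without slipping gives ω = v/R, so the total kinetic energy is ½Mv² + ½Iω² = ½(1+k)Mv² = (13/20)Mv².
At the top the kinetic energy is zero, so (13/20)Mv₀² = Mgh.
Thus h = (1+k)v₀²/(2g) = 1.3 × 4.09² / (2 × 10) ≈ 1.09 m.

h ≈ 1.09 m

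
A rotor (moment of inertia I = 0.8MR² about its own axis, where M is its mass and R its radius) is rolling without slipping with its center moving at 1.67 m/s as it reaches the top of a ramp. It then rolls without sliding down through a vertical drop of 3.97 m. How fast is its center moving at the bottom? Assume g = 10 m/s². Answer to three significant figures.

Here I = 0.8MR², so the shape factor k = I/(MR²) = 0.8.
Since it rolls without slipping, ω = v/R and KE = ½Mv² + ½Iω² = ½(1+k)Mv² = (9/10)Mv².
Conserving energy between top and bottom: (9/10)Mv² = (9/10)Mv₀² + Mgh, hence v² = v₀² + 2gh/(1+k).
v = √(1.67² + 2×10×3.97/1.8) = √46.9 ≈ 6.85 m/s.

v ≈ 6.85 m/s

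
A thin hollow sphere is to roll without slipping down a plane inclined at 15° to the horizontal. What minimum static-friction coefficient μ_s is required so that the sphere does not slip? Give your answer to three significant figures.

The moment of inertia is (2/3)MR², giving k ≡ I/(MR²) = 2/3.
Newton's second law down the slope: Mg sinθ − f = Ma. The torque equation fR = Iα (with α = a/R) gives f = kMa.
These give a = g sinθ/(1+k) and the required friction f = kMg sinθ/(1+k).
With N = Mg cosθ, the no-slip condition f ≤ μN gives μ_min = f/N = k tanθ/(1+k).
μ_min = (2/3) × tan15° / 1.667 ≈ 0.107.

μ_min ≈ 0.107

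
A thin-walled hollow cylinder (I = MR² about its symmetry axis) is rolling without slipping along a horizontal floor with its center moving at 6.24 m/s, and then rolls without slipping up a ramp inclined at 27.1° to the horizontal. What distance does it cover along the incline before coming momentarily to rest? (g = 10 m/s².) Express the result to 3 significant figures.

Here I = MR², so the shape factor k = I/(MR²) = 1.
Pure rolling means v = ωR; then KE = ½Mv² + ½I(v/R)² = ½(1+k)Mv² = Mv².
Setting this equal to Mgh gives the vertical rise h = (1+k)v₀²/(2g) = 2×6.24²/(2×10) = 3.894 m.
Along the incline, d = h/sinθ = 3.894/sin27.1° ≈ 8.55 m.

d ≈ 8.55 m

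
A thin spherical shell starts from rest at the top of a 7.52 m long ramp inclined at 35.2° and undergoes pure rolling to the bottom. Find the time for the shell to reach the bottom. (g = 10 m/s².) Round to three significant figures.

The moment of inertia is (2/3)MR², giving k ≡ I/(MR²) = 2/3.
Translational: Mg sinθ − f = Ma. Rotational about the CM: fR = Iα = kMRa, so f = kMa.
Hence a = g sinθ/(1+k) = 10×sin35.2°/1.667 = 3.459 m/s².
With constant a from rest, t = √(2L/a) = √(2·7.52/3.459) ≈ 2.09 s.

t ≈ 2.09 s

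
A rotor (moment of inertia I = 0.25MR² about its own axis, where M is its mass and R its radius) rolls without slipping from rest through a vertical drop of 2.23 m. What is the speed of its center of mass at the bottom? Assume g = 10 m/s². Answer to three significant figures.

For this body I = 0.25MR², i.e. k = I/(MR²) = 0.25.
Pure rolling means v = ωR; then KE = ½Mv² + ½I(v/R)² = ½(1+k)Mv² = (5/8)Mv².
Setting Mgh = (5/8)Mv² gives v = √(2gh/(1+k)) = √(2·10·2.23/1.25) ≈ 5.97 m/s.

v ≈ 5.97 m/s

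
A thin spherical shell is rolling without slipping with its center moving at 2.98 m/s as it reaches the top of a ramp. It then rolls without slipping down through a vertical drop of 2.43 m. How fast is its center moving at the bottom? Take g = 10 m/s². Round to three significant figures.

The moment of inertia is (2/3)MR², giving k ≡ I/(MR²) = 2/3.
Since it rolls without slipping, ω = v/R and KE = ½Mv² + ½Iω² = ½(1+k)Mv² = (5/6)Mv².
Conserving energy between top and bottom: (5/6)Mv² = (5/6)Mv₀² + Mgh, hence v² = v₀² + 2gh/(1+k).
v = √(2.98² + 2×10×2.43/1.667) = √38.04 ≈ 6.17 m/s.

v ≈ 6.17 m/s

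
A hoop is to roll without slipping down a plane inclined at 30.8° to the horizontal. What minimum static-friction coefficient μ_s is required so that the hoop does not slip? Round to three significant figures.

The moment of inertia is MR², giving k ≡ I/(MR²) = 1.
Newton's second law down the slope: Mg sinθ − f = Ma. The torque equation fR = Iα (with α = a/R) gives f = kMa.
These give a = g sinθ/(1+k) and the required friction f = kMg sinθ/(1+k).
With N = Mg cosθ, the no-slip condition f ≤ μN gives μ_min = f/N = k tanθ/(1+k).
μ_min = 1 × tan30.8° / 2 ≈ 0.298.

μ_min ≈ 0.298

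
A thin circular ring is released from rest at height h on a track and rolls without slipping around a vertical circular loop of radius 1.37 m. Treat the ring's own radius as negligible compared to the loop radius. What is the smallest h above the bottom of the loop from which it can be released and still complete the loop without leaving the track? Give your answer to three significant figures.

With I = MR², the ratio k = I/(MR²) is 1.
At the top, contact is just lost when gravity alone supplies the centripetal force: Mg = Mv_top²/r, i.e. v_top² = gr.
With ω = v/R, the kinetic energy at speed v is ½(1+k)Mv² = Mv².
Energy conservation from release (height h) to the top (height 2r): Mgh = Mg(2r) + M·gr.
Thus h_min = 2r + (1+k)r/2 = r(2 + 2/2) = 1.37 × 3 ≈ 4.11 m.

h_min ≈ 4.11 m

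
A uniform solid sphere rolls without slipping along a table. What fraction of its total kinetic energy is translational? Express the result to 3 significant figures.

fraction ≈ 0.714

The moment of inertia is (2/5)MR², giving k ≡ I/(MR²) = 0.4.
Since ω = v/R, the translational part is ½Mv² and the rotational part is ½I(v/R)² = ½kMv²; the total is ½(1+k)Mv².
The translational fraction is therefore 1/(1+k) = 1/1.4 ≈ 0.714.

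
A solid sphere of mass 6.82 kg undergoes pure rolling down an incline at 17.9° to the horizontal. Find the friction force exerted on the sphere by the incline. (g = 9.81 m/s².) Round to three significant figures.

With I = (2/5)MR², the ratio k = I/(MR²) is 0.4.
Translational: Mg sinθ − f = Ma. Rotational about the CM: fR = Iα = kMRa, so f = kMa.
Combining, a = g sinθ/(1+k) and f = kMa = kMg sinθ/(1+k).
f = 0.4 × 6.82 × 9.81 × sin17.9° / 1.4 ≈ 5.88 N.

f ≈ 5.88 N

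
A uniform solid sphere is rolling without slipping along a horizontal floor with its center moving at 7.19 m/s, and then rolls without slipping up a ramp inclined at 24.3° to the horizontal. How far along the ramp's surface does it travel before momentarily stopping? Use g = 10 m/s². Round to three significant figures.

d ≈ 8.79 m

For this body I = (2/5)MR², i.e. k = I/(MR²) = 0.4.
The rolling condition ω = v/R makes the rotational term ½I(v/R)² = ½kMv², so KE_total = ½(1+k)Mv² = (7/10)Mv².
Setting this equal to Mgh gives the vertical rise h = (1+k)v₀²/(2g) = 1.4×7.19²/(2×10) = 3.619 m.
The distance along the slope is d = h/sinθ = 3.619/sin24.3° ≈ 8.79 m.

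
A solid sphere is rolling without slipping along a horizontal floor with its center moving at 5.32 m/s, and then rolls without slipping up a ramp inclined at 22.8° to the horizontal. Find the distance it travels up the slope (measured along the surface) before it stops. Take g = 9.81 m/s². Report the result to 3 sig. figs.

With I = (2/5)MR², the ratio k = I/(MR²) is 0.4.
Since it rolls without slipping, ω = v/R and KE = ½Mv² + ½Iω² = ½(1+k)Mv² = (7/10)Mv².
Setting this equal to Mgh gives the vertical rise h = (1+k)v₀²/(2g) = 1.4×5.32²/(2×9.81) = 2.02 m.
The distance along the slope is d = h/sinθ = 2.02/sin22.8° ≈ 5.21 m.

d ≈ 5.21 m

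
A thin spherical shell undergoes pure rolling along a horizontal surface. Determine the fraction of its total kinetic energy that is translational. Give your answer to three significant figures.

fraction ≈ 0.600

For this body I = (2/3)MR², i.e. k = I/(MR²) = 2/3.
Since ω = v/R, the translational part is ½Mv² and the rotational part is ½I(v/R)² = ½kMv²; the total is ½(1+k)Mv².
The translational fraction is therefore 1/(1+k) = 1/1.667 ≈ 0.600.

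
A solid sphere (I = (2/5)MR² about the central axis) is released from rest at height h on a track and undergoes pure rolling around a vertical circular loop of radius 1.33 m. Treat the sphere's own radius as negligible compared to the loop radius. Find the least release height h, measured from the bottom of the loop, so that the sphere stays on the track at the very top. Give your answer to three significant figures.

Here I = (2/5)MR², so the shape factor k = I/(MR²) = 0.4.
At the top of the loop, the minimum-contact condition is Mg = Mv_top²/r, so v_top² = gr.
With ω = v/R, the kinetic energy at speed v is ½(1+k)Mv² = (7/10)Mv².
Energy conservation from release (height h) to the top (height 2r): Mgh = Mg(2r) + (7/10)M·gr.
Thus h_min = 2r + (1+k)r/2 = r(2 + 1.4/2) = 1.33 × 2.7 ≈ 3.59 m.

h_min ≈ 3.59 m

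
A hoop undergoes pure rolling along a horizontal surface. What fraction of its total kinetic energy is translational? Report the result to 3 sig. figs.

fraction ≈ 0.500

For this body I = MR², i.e. k = I/(MR²) = 1.
Since ω = v/R, the translational part is ½Mv² and the rotational part is ½I(v/R)² = ½kMv²; the total is ½(1+k)Mv².
The translational fraction is therefore 1/(1+k) = 1/2 ≈ 0.500.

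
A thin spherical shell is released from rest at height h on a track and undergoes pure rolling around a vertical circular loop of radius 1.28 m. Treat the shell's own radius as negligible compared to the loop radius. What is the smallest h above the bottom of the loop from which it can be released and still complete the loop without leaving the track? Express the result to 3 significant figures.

Here I = (2/3)MR², so the shape factor k = I/(MR²) = 2/3.
At the top of the loop, the minimum-contact condition is Mg = Mv_top²/r, so v_top² = gr.
With ω = v/R, the kinetic energy at speed v is ½(1+k)Mv² = (5/6)Mv².
Energy conservation from release (height h) to the top (height 2r): Mgh = Mg(2r) + (5/6)M·gr.
Thus h_min = 2r + (1+k)r/2 = r(2 + 1.667/2) = 1.28 × 2.833 ≈ 3.63 m.

h_min ≈ 3.63 m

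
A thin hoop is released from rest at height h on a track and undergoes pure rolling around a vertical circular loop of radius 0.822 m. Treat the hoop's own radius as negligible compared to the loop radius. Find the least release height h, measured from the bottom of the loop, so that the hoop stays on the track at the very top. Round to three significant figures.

h_min ≈ 2.47 m

For this body I = MR², i.e. k = I/(MR²) = 1.
At the top of the loop, the minimum-contact condition is Mg = Mv_top²/r, so v_top² = gr.
With ω = v/R, the kinetic energy at speed v is ½(1+k)Mv² = Mv².
Energy conservation from release (height h) to the top (height 2r): Mgh = Mg(2r) + M·gr.
Thus h_min = 2r + (1+k)r/2 = r(2 + 2/2) = 0.822 × 3 ≈ 2.47 m.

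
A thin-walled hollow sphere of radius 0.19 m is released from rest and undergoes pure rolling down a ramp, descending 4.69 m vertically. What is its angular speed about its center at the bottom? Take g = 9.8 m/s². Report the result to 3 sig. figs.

ω ≈ 39.1 rad/s

With I = (2/3)MR², the ratio k = I/(MR²) is 2/3.
Pure rolling means v = ωR; then KE = ½Mv² + ½I(v/R)² = ½(1+k)Mv² = (5/6)Mv².
Energy conservation Mgh = ½(1+k)Mv² gives v = √(2gh/(1+k)) = √(2 × 9.8 × 4.69 / 1.667) = 7.427 m/s.
The angular speed follows from ω = v/R = 7.427/0.19 ≈ 39.1 rad/s.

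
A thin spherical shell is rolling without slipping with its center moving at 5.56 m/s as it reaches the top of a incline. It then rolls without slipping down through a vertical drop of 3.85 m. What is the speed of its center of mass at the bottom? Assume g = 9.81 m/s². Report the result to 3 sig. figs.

The moment of inertia is (2/3)MR², giving k ≡ I/(MR²) = 2/3.
Since it rolls without slipping, ω = v/R and KE = ½Mv² + ½Iω² = ½(1+k)Mv² = (5/6)Mv².
Energy conservation: (5/6)Mv₀² + Mgh = (5/6)Mv², so v² = v₀² + 2gh/(1+k).
v = √(5.56² + 2×9.81×3.85/1.667) = √76.24 ≈ 8.73 m/s.

v ≈ 8.73 m/s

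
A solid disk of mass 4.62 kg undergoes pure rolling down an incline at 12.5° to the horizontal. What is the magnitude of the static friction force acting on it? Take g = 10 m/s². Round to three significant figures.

f ≈ 3.33 N

The moment of inertia is (1/2)MR², giving k ≡ I/(MR²) = 0.5.
Newton's second law down the slope: Mg sinθ − f = Ma. The torque equation fR = Iα (with α = a/R) gives f = kMa.
Combining, a = g sinθ/(1+k) and f = kMa = kMg sinθ/(1+k).
f = 0.5 × 4.62 × 10 × sin12.5° / 1.5 ≈ 3.33 N.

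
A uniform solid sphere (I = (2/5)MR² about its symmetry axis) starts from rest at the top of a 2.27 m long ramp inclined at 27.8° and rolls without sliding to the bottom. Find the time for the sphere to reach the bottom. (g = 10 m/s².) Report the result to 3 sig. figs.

For this body I = (2/5)MR², i.e. k = I/(MR²) = 0.4.
Newton's second law down the slope: Mg sinθ − f = Ma. The torque equation fR = Iα (with α = a/R) gives f = kMa.
Hence a = g sinθ/(1+k) = 10×sin27.8°/1.4 = 3.331 m/s².
Starting from rest, L = ½at², so t = √(2L/a) = √(2×2.27/3.331) ≈ 1.17 s.

t ≈ 1.17 s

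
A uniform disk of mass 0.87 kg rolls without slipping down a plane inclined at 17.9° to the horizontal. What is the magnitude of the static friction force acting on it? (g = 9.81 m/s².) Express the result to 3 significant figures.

For this body I = (1/2)MR², i.e. k = I/(MR²) = 0.5.
Translational: Mg sinθ − f = Ma. Rotational about the CM: fR = Iα = kMRa, so f = kMa.
Combining, a = g sinθ/(1+k) and f = kMa = kMg sinθ/(1+k).
f = 0.5 × 0.87 × 9.81 × sin17.9° / 1.5 ≈ 0.874 N.

f ≈ 0.874 N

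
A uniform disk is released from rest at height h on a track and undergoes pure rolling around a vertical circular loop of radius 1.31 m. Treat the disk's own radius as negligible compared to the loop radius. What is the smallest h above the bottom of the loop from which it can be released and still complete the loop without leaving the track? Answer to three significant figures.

For this body I = (1/2)MR², i.e. k = I/(MR²) = 0.5.
At the top, contact is just lost when gravity alone supplies the centripetal force: Mg = Mv_top²/r, i.e. v_top² = gr.
With ω = v/R, the kinetic energy at speed v is ½(1+k)Mv² = (3/4)Mv².
Energy conservation from release (height h) to the top (height 2r): Mgh = Mg(2r) + (3/4)M·gr.
Thus h_min = 2r + (1+k)r/2 = r(2 + 1.5/2) = 1.31 × 2.75 ≈ 3.60 m.

h_min ≈ 3.60 m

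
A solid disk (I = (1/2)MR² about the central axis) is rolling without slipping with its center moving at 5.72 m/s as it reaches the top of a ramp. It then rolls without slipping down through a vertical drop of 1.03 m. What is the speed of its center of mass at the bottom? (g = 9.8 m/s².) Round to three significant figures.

v ≈ 6.80 m/s

Here I = (1/2)MR², so the shape factor k = I/(MR²) = 0.5.
Since it rolls without slipping, ω = v/R and KE = ½Mv² + ½Iω² = ½(1+k)Mv² = (3/4)Mv².
Energy conservation: (3/4)Mv₀² + Mgh = (3/4)Mv², so v² = v₀² + 2gh/(1+k).
v = √(5.72² + 2×9.8×1.03/1.5) = √46.18 ≈ 6.80 m/s.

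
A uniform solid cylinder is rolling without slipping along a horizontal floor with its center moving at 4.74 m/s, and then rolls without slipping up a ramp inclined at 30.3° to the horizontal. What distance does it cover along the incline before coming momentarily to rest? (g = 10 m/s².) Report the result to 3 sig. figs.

For this body I = (1/2)MR², i.e. k = I/(MR²) = 0.5.
Since it rolls without slipping, ω = v/R and KE = ½Mv² + ½Iω² = ½(1+k)Mv² = (3/4)Mv².
Setting this equal to Mgh gives the vertical rise h = (1+k)v₀²/(2g) = 1.5×4.74²/(2×10) = 1.685 m.
Along the incline, d = h/sinθ = 1.685/sin30.3° ≈ 3.34 m.

d ≈ 3.34 m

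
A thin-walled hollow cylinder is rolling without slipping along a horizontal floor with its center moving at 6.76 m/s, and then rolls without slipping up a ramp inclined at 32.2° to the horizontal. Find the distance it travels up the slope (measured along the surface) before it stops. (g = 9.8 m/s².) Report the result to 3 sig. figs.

d ≈ 8.75 m

With I = MR², the ratio k = I/(MR²) is 1.
Rolling without slipping gives ω = v/R, so the total kinetic energy is ½Mv² + ½Iω² = ½(1+k)Mv² = Mv².
Setting this equal to Mgh gives the vertical rise h = (1+k)v₀²/(2g) = 2×6.76²/(2×9.8) = 4.663 m.
Along the incline, d = h/sinθ = 4.663/sin32.2° ≈ 8.75 m.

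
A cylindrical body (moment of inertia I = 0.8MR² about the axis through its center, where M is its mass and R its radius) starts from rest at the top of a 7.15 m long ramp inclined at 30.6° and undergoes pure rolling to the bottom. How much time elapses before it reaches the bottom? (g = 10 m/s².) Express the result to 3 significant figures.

The moment of inertia is 0.8MR², giving k ≡ I/(MR²) = 0.8.
Newton's second law down the slope: Mg sinθ − f = Ma. The torque equation fR = Iα (with α = a/R) gives f = kMa.
Hence a = g sinθ/(1+k) = 10×sin30.6°/1.8 = 2.828 m/s².
With constant a from rest, t = √(2L/a) = √(2·7.15/2.828) ≈ 2.25 s.

t ≈ 2.25 s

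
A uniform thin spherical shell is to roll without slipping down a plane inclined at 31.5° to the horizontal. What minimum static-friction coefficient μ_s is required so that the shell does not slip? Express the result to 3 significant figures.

With I = (2/3)MR², the ratio k = I/(MR²) is 2/3.
Newton's second law down the slope: Mg sinθ − f = Ma. The torque equation fR = Iα (with α = a/R) gives f = kMa.
These give a = g sinθ/(1+k) and the required friction f = kMg sinθ/(1+k).
With N = Mg cosθ, the no-slip condition f ≤ μN gives μ_min = f/N = k tanθ/(1+k).
μ_min = (2/3) × tan31.5° / 1.667 ≈ 0.245.

μ_min ≈ 0.245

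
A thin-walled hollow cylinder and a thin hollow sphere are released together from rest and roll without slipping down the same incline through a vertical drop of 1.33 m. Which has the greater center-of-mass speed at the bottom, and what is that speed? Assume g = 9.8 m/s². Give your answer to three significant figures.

the thin hollow sphere, at v ≈ 3.95 m/s

For rolling without slipping, Mgh = ½(1+k)Mv² where k = I/(MR²), so v = √(2gh/(1+k)).
Thin-walled hollow cylinder: k = 1, giving v = √(2×9.8×1.33/2) = 3.61 m/s.
Thin hollow sphere: k = 2/3, giving v = √(2×9.8×1.33/1.667) = 3.955 m/s.
The smaller k wins: the thin hollow sphere, at ≈ 3.95 m/s.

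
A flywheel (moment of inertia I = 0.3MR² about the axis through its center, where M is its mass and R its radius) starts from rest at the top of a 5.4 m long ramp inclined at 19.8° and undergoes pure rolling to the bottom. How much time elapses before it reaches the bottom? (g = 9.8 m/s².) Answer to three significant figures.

The moment of inertia is 0.3MR², giving k ≡ I/(MR²) = 0.3.
Translational: Mg sinθ − f = Ma. Rotational about the CM: fR = Iα = kMRa, so f = kMa.
Hence a = g sinθ/(1+k) = 9.8×sin19.8°/1.3 = 2.554 m/s².
Starting from rest, L = ½at², so t = √(2L/a) = √(2×5.4/2.554) ≈ 2.06 s.

t ≈ 2.06 s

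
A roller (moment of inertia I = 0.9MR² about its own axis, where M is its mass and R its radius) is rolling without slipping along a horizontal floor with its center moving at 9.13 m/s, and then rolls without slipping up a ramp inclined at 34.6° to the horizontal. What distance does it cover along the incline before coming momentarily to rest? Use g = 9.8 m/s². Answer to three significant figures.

With I = 0.9MR², the ratio k = I/(MR²) is 0.9.
The rolling condition ω = v/R makes the rotational term ½I(v/R)² = ½kMv², so KE_total = ½(1+k)Mv² = (19/20)Mv².
Setting this equal to Mgh gives the vertical rise h = (1+k)v₀²/(2g) = 1.9×9.13²/(2×9.8) = 8.081 m.
The distance along the slope is d = h/sinθ = 8.081/sin34.6° ≈ 14.2 m.

d ≈ 14.2 m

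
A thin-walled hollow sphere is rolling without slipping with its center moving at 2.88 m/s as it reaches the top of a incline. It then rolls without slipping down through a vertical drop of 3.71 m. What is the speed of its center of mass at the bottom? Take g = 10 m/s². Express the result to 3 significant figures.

v ≈ 7.27 m/s

For this body I = (2/3)MR², i.e. k = I/(MR²) = 2/3.
Pure rolling means v = ωR; then KE = ½Mv² + ½I(v/R)² = ½(1+k)Mv² = (5/6)Mv².
Energy conservation: (5/6)Mv₀² + Mgh = (5/6)Mv², so v² = v₀² + 2gh/(1+k).
v = √(2.88² + 2×10×3.71/1.667) = √52.81 ≈ 7.27 m/s.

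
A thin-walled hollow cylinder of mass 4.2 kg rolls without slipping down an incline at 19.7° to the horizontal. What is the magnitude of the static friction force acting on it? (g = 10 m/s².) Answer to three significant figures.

f ≈ 7.08 N

The moment of inertia is MR², giving k ≡ I/(MR²) = 1.
Along the incline Mg sinθ − f = Ma, and torque about the center fR = Iα = kMR²(a/R) gives f = kMa.
Combining, a = g sinθ/(1+k) and f = kMa = kMg sinθ/(1+k).
f = 1 × 4.2 × 10 × sin19.7° / 2 ≈ 7.08 N.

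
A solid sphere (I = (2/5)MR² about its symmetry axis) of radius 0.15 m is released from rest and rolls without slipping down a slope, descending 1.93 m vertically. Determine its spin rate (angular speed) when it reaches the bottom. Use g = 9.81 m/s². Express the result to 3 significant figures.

ω ≈ 34.7 rad/s

The moment of inertia is (2/5)MR², giving k ≡ I/(MR²) = 0.4.
Pure rolling means v = ωR; then KE = ½Mv² + ½I(v/R)² = ½(1+k)Mv² = (7/10)Mv².
Energy conservation Mgh = ½(1+k)Mv² gives v = √(2gh/(1+k)) = √(2 × 9.81 × 1.93 / 1.4) = 5.201 m/s.
Then ω = v/R = 5.201 / 0.15 ≈ 34.7 rad/s.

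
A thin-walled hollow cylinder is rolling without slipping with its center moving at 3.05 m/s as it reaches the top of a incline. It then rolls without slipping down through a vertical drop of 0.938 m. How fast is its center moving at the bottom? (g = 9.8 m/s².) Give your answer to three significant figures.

v ≈ 4.30 m/s

With I = MR², the ratio k = I/(MR²) is 1.
Pure rolling means v = ωR; then KE = ½Mv² + ½I(v/R)² = ½(1+k)Mv² = Mv².
Energy conservation: Mv₀² + Mgh = Mv², so v² = v₀² + 2gh/(1+k).
v = √(3.05² + 2×9.8×0.938/2) = √18.49 ≈ 4.30 m/s.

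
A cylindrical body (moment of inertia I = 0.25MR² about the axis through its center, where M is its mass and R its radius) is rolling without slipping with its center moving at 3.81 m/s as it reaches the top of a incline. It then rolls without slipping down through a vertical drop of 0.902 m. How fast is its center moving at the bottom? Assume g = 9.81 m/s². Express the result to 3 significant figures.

v ≈ 5.35 m/s

With I = 0.25MR², the ratio k = I/(MR²) is 0.25.
Since it rolls without slipping, ω = v/R and KE = ½Mv² + ½Iω² = ½(1+k)Mv² = (5/8)Mv².
Energy conservation: (5/8)Mv₀² + Mgh = (5/8)Mv², so v² = v₀² + 2gh/(1+k).
v = √(3.81² + 2×9.81×0.902/1.25) = √28.67 ≈ 5.35 m/s.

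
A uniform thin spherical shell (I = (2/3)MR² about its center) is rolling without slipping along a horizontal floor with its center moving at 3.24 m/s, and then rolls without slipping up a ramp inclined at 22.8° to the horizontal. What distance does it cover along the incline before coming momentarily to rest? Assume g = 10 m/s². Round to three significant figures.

For this body I = (2/3)MR², i.e. k = I/(MR²) = 2/3.
Pure rolling means v = ωR; then KE = ½Mv² + ½I(v/R)² = ½(1+k)Mv² = (5/6)Mv².
Setting this equal to Mgh gives the vertical rise h = (1+k)v₀²/(2g) = 1.667×3.24²/(2×10) = 0.8748 m.
Along the incline, d = h/sinθ = 0.8748/sin22.8° ≈ 2.26 m.

d ≈ 2.26 m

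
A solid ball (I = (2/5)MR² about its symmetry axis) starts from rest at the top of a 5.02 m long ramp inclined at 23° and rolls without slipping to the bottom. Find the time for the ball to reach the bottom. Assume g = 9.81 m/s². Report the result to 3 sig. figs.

t ≈ 1.91 s

For this body I = (2/5)MR², i.e. k = I/(MR²) = 0.4.
Newton's second law down the slope: Mg sinθ − f = Ma. The torque equation fR = Iα (with α = a/R) gives f = kMa.
Hence a = g sinθ/(1+k) = 9.81×sin23°/1.4 = 2.738 m/s².
Starting from rest, L = ½at², so t = √(2L/a) = √(2×5.02/2.738) ≈ 1.91 s.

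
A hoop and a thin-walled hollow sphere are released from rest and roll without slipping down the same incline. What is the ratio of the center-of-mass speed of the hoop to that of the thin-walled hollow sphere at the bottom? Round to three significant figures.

Each satisfies Mgh = ½(1+k)Mv² with k = I/(MR²), so v ∝ 1/√(1+k).
For the hoop k = 1; for the thin-walled hollow sphere k = 2/3.
v₁/v₂ = √((1+k₂)/(1+k₁)) = √(1.667/2) ≈ 0.913.

v_ratio ≈ 0.913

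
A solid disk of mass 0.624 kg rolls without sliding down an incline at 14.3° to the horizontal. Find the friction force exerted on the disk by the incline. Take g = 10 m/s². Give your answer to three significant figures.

For this body I = (1/2)MR², i.e. k = I/(MR²) = 0.5.
Newton's second law down the slope: Mg sinθ − f = Ma. The torque equation fR = Iα (with α = a/R) gives f = kMa.
Combining, a = g sinθ/(1+k) and f = kMa = kMg sinθ/(1+k).
f = 0.5 × 0.624 × 10 × sin14.3° / 1.5 ≈ 0.514 N.

f ≈ 0.514 N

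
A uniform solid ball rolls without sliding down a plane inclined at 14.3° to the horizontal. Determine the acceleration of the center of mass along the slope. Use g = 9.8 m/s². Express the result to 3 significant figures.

a ≈ 1.73 m/s²

For this body I = (2/5)MR², i.e. k = I/(MR²) = 0.4.
Along the incline Mg sinθ − f = Ma, and torque about the center fR = Iα = kMR²(a/R) gives f = kMa.
Eliminating f: Mg sinθ = (1+k)Ma, so a = g sinθ/(1+k) = 9.8 × sin14.3° / 1.4 ≈ 1.73 m/s².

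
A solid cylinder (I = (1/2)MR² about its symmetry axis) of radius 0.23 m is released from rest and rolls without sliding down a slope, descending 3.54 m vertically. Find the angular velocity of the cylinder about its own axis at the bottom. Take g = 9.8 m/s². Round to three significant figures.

ω ≈ 29.6 rad/s

The moment of inertia is (1/2)MR², giving k ≡ I/(MR²) = 0.5.
Rolling without slipping gives ω = v/R, so the total kinetic energy is ½Mv² + ½Iω² = ½(1+k)Mv² = (3/4)Mv².
Energy conservation Mgh = ½(1+k)Mv² gives v = √(2gh/(1+k)) = √(2 × 9.8 × 3.54 / 1.5) = 6.801 m/s.
Then ω = v/R = 6.801 / 0.23 ≈ 29.6 rad/s.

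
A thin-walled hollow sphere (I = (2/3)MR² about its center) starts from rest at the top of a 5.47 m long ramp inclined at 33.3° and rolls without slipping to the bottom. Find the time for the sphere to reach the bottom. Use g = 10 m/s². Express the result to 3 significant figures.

Here I = (2/3)MR², so the shape factor k = I/(MR²) = 2/3.
Translational: Mg sinθ − f = Ma. Rotational about the CM: fR = Iα = kMRa, so f = kMa.
Hence a = g sinθ/(1+k) = 10×sin33.3°/1.667 = 3.294 m/s².
With constant a from rest, t = √(2L/a) = √(2·5.47/3.294) ≈ 1.82 s.

t ≈ 1.82 s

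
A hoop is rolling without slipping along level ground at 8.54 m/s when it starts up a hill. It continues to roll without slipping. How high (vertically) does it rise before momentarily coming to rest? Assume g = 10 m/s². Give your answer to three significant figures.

h ≈ 7.29 m

With I = MR², the ratio k = I/(MR²) is 1.
Since it rolls without slipping, ω = v/R and KE = ½Mv² + ½Iω² = ½(1+k)Mv² = Mv².
At the top the kinetic energy is zero, so Mv₀² = Mgh.
Thus h = (1+k)v₀²/(2g) = 2 × 8.54² / (2 × 10) ≈ 7.29 m.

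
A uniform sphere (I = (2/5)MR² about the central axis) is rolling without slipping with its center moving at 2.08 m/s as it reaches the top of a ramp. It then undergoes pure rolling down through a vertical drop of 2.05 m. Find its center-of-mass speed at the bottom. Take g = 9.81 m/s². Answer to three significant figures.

The moment of inertia is (2/5)MR², giving k ≡ I/(MR²) = 0.4.
Pure rolling means v = ωR; then KE = ½Mv² + ½I(v/R)² = ½(1+k)Mv² = (7/10)Mv².
Conserving energy between top and bottom: (7/10)Mv² = (7/10)Mv₀² + Mgh, hence v² = v₀² + 2gh/(1+k).
v = √(2.08² + 2×9.81×2.05/1.4) = √33.06 ≈ 5.75 m/s.

v ≈ 5.75 m/s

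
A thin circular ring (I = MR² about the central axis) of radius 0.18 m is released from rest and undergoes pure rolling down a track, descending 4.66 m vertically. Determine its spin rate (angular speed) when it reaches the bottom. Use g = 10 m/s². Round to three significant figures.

ω ≈ 37.9 rad/s

Here I = MR², so the shape factor k = I/(MR²) = 1.
Rolling without slipping gives ω = v/R, so the total kinetic energy is ½Mv² + ½Iω² = ½(1+k)Mv² = Mv².
Energy conservation Mgh = ½(1+k)Mv² gives v = √(2gh/(1+k)) = √(2 × 10 × 4.66 / 2) = 6.826 m/s.
Then ω = v/R = 6.826 / 0.18 ≈ 37.9 rad/s.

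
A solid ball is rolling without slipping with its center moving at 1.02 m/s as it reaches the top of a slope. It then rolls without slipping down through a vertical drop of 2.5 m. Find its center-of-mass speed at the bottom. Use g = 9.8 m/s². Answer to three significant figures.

v ≈ 6.00 m/s

With I = (2/5)MR², the ratio k = I/(MR²) is 0.4.
The rolling condition ω = v/R makes the rotational term ½I(v/R)² = ½kMv², so KE_total = ½(1+k)Mv² = (7/10)Mv².
Conserving energy between top and bottom: (7/10)Mv² = (7/10)Mv₀² + Mgh, hence v² = v₀² + 2gh/(1+k).
v = √(1.02² + 2×9.8×2.5/1.4) = √36.04 ≈ 6.00 m/s.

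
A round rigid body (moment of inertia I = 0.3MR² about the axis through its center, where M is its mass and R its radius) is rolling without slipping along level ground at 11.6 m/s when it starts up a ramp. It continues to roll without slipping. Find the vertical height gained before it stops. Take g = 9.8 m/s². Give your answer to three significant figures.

The moment of inertia is 0.3MR², giving k ≡ I/(MR²) = 0.3.
The rolling condition ω = v/R makes the rotational term ½I(v/R)² = ½kMv², so KE_total = ½(1+k)Mv² = (13/20)Mv².
All of this converts to potential energy at the highest point: (13/20)Mv₀² = Mgh.
Thus h = (1+k)v₀²/(2g) = 1.3 × 11.6² / (2 × 9.8) ≈ 8.92 m.

h ≈ 8.92 m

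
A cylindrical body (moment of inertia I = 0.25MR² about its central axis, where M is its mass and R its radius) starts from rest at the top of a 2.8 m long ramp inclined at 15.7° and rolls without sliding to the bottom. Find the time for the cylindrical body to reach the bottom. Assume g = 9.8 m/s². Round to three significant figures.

With I = 0.25MR², the ratio k = I/(MR²) is 0.25.
Newton's second law down the slope: Mg sinθ − f = Ma. The torque equation fR = Iα (with α = a/R) gives f = kMa.
Hence a = g sinθ/(1+k) = 9.8×sin15.7°/1.25 = 2.122 m/s².
With constant a from rest, t = √(2L/a) = √(2·2.8/2.122) ≈ 1.62 s.

t ≈ 1.62 s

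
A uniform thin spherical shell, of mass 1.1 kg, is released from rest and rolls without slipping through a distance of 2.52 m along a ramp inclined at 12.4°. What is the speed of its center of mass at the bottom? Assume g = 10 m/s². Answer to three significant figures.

v ≈ 2.55 m/s

For this body I = (2/3)MR², i.e. k = I/(MR²) = 2/3.
Rolling without slipping gives ω = v/R, so the total kinetic energy is ½Mv² + ½Iω² = ½(1+k)Mv² = (5/6)Mv².
The vertical drop is h = L sinθ = 2.52 × sin12.4° = 0.5411 m.
Setting Mgh = (5/6)Mv² gives v = √(2gh/(1+k)) = √(2·10·0.5411/1.667) ≈ 2.55 m/s.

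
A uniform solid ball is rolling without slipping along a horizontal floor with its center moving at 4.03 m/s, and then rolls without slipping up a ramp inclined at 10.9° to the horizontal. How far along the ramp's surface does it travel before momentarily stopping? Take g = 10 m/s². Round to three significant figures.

d ≈ 6.01 m

For this body I = (2/5)MR², i.e. k = I/(MR²) = 0.4.
Rolling without slipping gives ω = v/R, so the total kinetic energy is ½Mv² + ½Iω² = ½(1+k)Mv² = (7/10)Mv².
Setting this equal to Mgh gives the vertical rise h = (1+k)v₀²/(2g) = 1.4×4.03²/(2×10) = 1.137 m.
The distance along the slope is d = h/sinθ = 1.137/sin10.9° ≈ 6.01 m.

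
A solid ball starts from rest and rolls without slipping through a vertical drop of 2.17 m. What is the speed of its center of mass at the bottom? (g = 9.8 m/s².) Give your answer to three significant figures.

v ≈ 5.51 m/s

Here I = (2/5)MR², so the shape factor k = I/(MR²) = 0.4.
Rolling without slipping gives ω = v/R, so the total kinetic energy is ½Mv² + ½Iω² = ½(1+k)Mv² = (7/10)Mv².
Energy conservation: Mgh = (7/10)Mv², so v = √(2gh/(1+k)) = √(2 × 9.8 × 2.17 / 1.4) ≈ 5.51 m/s.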